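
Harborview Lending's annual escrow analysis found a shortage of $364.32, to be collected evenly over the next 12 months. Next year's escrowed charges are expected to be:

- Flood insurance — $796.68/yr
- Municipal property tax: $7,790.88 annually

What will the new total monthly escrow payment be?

Flood insurance = $796.68 annually
Municipal property tax = $7,790.88 annually
Total per year = $8,587.56
Base monthly escrow = $8,587.56 ÷ 12 = $715.63
Shortage per month = $364.32 ÷ 12 = $30.36
Adjusted monthly = $715.63 + $30.36 = $745.99

$745.99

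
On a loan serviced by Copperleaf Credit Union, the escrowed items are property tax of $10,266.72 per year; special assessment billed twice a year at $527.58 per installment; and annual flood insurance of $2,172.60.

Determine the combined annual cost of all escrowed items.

Property tax — $10,266.72
Special assessment — $527.58 × 2 = $1,055.16
Flood insurance — $2,172.60
Yearly total = $13,494.48

$13,494.48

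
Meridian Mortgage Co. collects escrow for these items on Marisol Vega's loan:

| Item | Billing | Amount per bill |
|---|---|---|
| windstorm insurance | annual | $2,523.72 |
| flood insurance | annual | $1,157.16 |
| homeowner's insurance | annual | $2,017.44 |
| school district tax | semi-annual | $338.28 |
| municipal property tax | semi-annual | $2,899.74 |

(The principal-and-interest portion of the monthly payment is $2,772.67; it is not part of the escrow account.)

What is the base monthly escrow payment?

Windstorm insurance: $2,523.72
Flood insurance: $1,157.16
Homeowner's insurance: $2,017.44
School district tax: $338.28 × 2 = $676.56
Municipal property tax: $2,899.74 × 2 = $5,799.48
Yearly total = $12,174.36
Base monthly escrow = $12,174.36 ÷ 12 = $1,014.53

$1,014.53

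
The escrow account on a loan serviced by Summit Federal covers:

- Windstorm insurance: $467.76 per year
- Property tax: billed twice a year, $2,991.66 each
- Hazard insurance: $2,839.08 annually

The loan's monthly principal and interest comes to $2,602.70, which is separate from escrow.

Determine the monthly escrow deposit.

Windstorm insurance: $467.76
Property tax: $2,991.66 × 2 = $5,983.32
Hazard insurance: $2,839.08
Total per year = $9,290.16
Per month = $9,290.16 ÷ 12 = $774.18

$774.18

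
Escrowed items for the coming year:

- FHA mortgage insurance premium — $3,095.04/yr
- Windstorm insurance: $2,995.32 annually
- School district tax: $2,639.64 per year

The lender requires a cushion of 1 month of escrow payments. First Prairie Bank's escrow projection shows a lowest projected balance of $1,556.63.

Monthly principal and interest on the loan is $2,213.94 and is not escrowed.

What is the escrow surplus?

$829.13

FHA mortgage insurance premium = $3,095.04
Windstorm insurance = $2,995.32
School district tax = $2,639.64
Total per year = $8,730.00
Base monthly escrow = $8,730.00 ÷ 12 = $727.50
Cushion = 1 × $727.50 = $727.50
Excess over cushion: $1,556.63 − $727.50 = $829.13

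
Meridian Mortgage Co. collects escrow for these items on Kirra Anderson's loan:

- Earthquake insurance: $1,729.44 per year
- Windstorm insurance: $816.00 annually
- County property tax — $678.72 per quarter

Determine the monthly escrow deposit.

Earthquake insurance = $1,729.44 annually
Windstorm insurance = $816.00 annually
County property tax = $678.72 × 4 = $2,714.88 annually
Yearly total = $5,260.32
Base monthly escrow = $5,260.32 / 12 = $438.36

$438.36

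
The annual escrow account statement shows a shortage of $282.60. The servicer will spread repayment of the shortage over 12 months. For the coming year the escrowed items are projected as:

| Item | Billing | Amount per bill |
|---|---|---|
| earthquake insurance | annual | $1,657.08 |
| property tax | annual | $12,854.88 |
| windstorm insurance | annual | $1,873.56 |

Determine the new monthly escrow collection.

Earthquake insurance = $1,657.08 annually
Property tax = $12,854.88 annually
Windstorm insurance = $1,873.56 annually
Total per year = $16,385.52
Monthly escrow = $16,385.52 ÷ 12 = $1,365.46
Shortage spread = $282.60 ÷ 12 = $23.55/mo
New monthly escrow = $1,365.46 + $23.55 = $1,389.01

$1,389.01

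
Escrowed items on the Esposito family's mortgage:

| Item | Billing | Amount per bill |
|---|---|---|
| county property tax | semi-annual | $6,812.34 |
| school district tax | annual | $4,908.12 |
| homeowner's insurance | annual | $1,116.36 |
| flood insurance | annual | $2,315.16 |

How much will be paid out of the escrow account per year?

County property tax: $6,812.34 × 2 = $13,624.68
School district tax: $4,908.12
Homeowner's insurance: $1,116.36
Flood insurance: $2,315.16
Combined annual = $13,624.68 + $4,908.12 + $1,116.36 + $2,315.16 = $21,964.32

$21,964.32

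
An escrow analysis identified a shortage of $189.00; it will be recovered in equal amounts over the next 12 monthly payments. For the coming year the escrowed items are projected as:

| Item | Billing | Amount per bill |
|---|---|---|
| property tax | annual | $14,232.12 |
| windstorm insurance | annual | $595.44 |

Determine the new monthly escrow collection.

$1,251.38

Property tax = $14,232.12 annually
Windstorm insurance = $595.44 annually
Total annual escrow = $14,827.56
Monthly escrow = $14,827.56 / 12 = $1,235.63
Shortage spread = $189.00 / 12 = $15.75/mo
Adjusted monthly = $1,235.63 + $15.75 = $1,251.38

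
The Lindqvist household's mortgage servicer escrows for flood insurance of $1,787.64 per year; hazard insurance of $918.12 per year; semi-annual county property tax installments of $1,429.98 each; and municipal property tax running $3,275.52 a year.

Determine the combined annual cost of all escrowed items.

$8,841.24

Flood insurance — $1,787.64 annually
Hazard insurance — $918.12 annually
County property tax — $1,429.98 × 2 = $2,859.96 annually
Municipal property tax — $3,275.52 annually
Combined annual = $8,841.24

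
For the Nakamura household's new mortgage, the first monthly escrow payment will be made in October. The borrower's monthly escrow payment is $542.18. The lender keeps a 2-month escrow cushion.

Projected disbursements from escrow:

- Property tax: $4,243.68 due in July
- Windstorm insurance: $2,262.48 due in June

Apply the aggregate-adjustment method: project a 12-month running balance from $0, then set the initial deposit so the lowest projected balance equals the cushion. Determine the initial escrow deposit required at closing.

$2,168.72

Cushion = 2 × $542.18 = $1,084.36
Trial balance (start $0, +$542.18 each month, − disbursements):
  Oct: +$542.18 → $542.18
  Nov: +$542.18 → $1,084.36
  Dec: +$542.18 → $1,626.54
  Jan: +$542.18 → $2,168.72
  Feb: +$542.18 → $2,710.90
  Mar: +$542.18 → $3,253.08
  Apr: +$542.18 → $3,795.26
  May: +$542.18 → $4,337.44
  Jun: +$542.18 − $2,262.48 → $2,617.14
  Jul: +$542.18 − $4,243.68 → -$1,084.36
  Aug: +$542.18 → -$542.18
  Sep: +$542.18 → $0.00
Lowest trial balance = -$1,084.36 (Jul)
Initial deposit = cushion − low point = $1,084.36 − (-$1,084.36) = $2,168.72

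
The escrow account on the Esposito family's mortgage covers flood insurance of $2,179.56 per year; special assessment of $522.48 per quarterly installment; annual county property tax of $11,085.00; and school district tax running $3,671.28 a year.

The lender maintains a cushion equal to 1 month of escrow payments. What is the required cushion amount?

Flood insurance = $2,179.56 per year
Special assessment = $522.48 × 4 = $2,089.92 per year
County property tax = $11,085.00 per year
School district tax = $3,671.28 per year
Yearly total = $2,179.56 + $2,089.92 + $11,085.00 + $3,671.28 = $19,025.76
Monthly escrow = $19,025.76 / 12 = $1,585.48
Cushion = 1 × $1,585.48 = $1,585.48

$1,585.48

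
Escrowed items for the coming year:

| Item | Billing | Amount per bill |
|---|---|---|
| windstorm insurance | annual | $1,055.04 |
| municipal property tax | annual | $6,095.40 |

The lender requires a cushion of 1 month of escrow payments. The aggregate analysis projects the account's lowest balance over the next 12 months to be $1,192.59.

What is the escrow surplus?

$596.72

Windstorm insurance — $1,055.04 per year
Municipal property tax — $6,095.40 per year
Yearly total = $7,150.44
Base monthly escrow = $7,150.44 / 12 = $595.87
Cushion = 1 × $595.87 = $595.87
Excess over cushion: $1,192.59 − $595.87 = $596.72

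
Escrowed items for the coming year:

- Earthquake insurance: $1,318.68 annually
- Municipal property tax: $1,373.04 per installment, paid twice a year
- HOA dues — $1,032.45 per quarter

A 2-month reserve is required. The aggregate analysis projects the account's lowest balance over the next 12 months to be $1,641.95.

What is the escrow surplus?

$276.19

Earthquake insurance: $1,318.68 per year
Municipal property tax: $1,373.04 × 2 = $2,746.08 per year
HOA dues: $1,032.45 × 4 = $4,129.80 per year
Combined annual = $1,318.68 + $2,746.08 + $4,129.80 = $8,194.56
Monthly = $8,194.56 ÷ 12 = $682.88
Required reserve = 2 × $682.88 = $1,365.76
Surplus = $1,641.95 − $1,365.76 = $276.19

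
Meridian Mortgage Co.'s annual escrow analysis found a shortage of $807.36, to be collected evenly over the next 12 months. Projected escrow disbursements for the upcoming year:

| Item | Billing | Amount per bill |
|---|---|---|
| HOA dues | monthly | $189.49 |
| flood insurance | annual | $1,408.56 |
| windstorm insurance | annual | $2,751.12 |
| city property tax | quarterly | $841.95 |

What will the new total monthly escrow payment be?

HOA dues = $189.49 × 12 = $2,273.88
Flood insurance = $1,408.56
Windstorm insurance = $2,751.12
City property tax = $841.95 × 4 = $3,367.80
Combined annual = $2,273.88 + $1,408.56 + $2,751.12 + $3,367.80 = $9,801.36
Monthly = $9,801.36 ÷ 12 = $816.78
Monthly shortage recovery: $807.36 / 12 = $67.28
New monthly escrow = $816.78 + $67.28 = $884.06

$884.06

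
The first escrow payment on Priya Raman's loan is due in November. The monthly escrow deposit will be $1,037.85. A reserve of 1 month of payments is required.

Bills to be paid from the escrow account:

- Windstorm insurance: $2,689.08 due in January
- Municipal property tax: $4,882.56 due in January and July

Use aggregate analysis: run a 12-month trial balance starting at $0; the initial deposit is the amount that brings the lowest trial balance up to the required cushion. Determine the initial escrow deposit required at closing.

Cushion = 1 × $1,037.85 = $1,037.85
Trial balance (start $0, +$1,037.85 each month, − disbursements):
  Nov: +$1,037.85 → $1,037.85
  Dec: +$1,037.85 → $2,075.70
  Jan: +$1,037.85 − $7,571.64 → -$4,458.09
  Feb: +$1,037.85 → -$3,420.24
  Mar: +$1,037.85 → -$2,382.39
  Apr: +$1,037.85 → -$1,344.54
  May: +$1,037.85 → -$306.69
  Jun: +$1,037.85 → $731.16
  Jul: +$1,037.85 − $4,882.56 → -$3,113.55
  Aug: +$1,037.85 → -$2,075.70
  Sep: +$1,037.85 → -$1,037.85
  Oct: +$1,037.85 → $0.00
Lowest trial balance = -$4,458.09 (Jan)
Initial deposit = cushion − low point = $1,037.85 − (-$4,458.09) = $5,495.94

$5,495.94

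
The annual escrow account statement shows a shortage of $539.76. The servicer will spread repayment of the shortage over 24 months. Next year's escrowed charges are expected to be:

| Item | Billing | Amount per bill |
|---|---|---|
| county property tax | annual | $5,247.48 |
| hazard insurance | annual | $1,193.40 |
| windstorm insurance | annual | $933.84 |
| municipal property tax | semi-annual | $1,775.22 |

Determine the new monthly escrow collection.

County property tax — $5,247.48 annually
Hazard insurance — $1,193.40 annually
Windstorm insurance — $933.84 annually
Municipal property tax — $1,775.22 × 2 = $3,550.44 annually
Total annual escrow = $10,925.16
Base monthly escrow = $10,925.16 / 12 = $910.43
Shortage spread = $539.76 / 24 = $22.49/mo
New monthly escrow = $910.43 + $22.49 = $932.92

$932.92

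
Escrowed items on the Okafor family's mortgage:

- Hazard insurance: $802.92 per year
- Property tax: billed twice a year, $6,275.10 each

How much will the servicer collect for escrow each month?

Hazard insurance: $802.92
Property tax: $6,275.10 × 2 = $12,550.20
Annual escrow total = $802.92 + $12,550.20 = $13,353.12
Monthly escrow = $13,353.12 / 12 = $1,112.76

$1,112.76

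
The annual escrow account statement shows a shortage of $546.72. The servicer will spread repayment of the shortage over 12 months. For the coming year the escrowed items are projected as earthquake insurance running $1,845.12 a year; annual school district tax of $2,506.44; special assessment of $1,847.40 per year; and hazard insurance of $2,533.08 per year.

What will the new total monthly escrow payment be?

$773.23

Earthquake insurance — $1,845.12/yr
School district tax — $2,506.44/yr
Special assessment — $1,847.40/yr
Hazard insurance — $2,533.08/yr
Total annual escrow = $8,732.04
Per month = $8,732.04 / 12 = $727.67
Shortage per month = $546.72 ÷ 12 = $45.56
Adjusted monthly = $727.67 + $45.56 = $773.23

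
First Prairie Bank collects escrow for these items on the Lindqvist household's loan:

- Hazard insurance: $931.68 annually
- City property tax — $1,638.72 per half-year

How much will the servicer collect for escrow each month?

Hazard insurance = $931.68
City property tax = $1,638.72 × 2 = $3,277.44
Combined annual = $4,209.12
Monthly = $4,209.12 / 12 = $350.76

$350.76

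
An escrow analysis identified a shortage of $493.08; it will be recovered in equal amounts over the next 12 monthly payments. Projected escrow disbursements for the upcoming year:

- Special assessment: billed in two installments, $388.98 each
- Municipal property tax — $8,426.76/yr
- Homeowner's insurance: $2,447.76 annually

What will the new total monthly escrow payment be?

Special assessment — $388.98 × 2 = $777.96 annually
Municipal property tax — $8,426.76 annually
Homeowner's insurance — $2,447.76 annually
Annual escrow total = $11,652.48
Per month = $11,652.48 ÷ 12 = $971.04
Shortage per month = $493.08 ÷ 12 = $41.09
Adjusted monthly = $971.04 + $41.09 = $1,012.13

$1,012.13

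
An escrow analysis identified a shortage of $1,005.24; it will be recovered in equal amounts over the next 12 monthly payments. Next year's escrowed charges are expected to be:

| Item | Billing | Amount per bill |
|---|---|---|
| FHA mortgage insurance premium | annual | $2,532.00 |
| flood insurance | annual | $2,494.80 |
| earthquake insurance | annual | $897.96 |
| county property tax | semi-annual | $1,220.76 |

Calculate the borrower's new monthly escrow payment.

$780.96

FHA mortgage insurance premium — $2,532.00/yr
Flood insurance — $2,494.80/yr
Earthquake insurance — $897.96/yr
County property tax — $1,220.76 × 2 = $2,441.52/yr
Total annual escrow = $8,366.28
Monthly escrow = $8,366.28 / 12 = $697.19
Monthly shortage recovery: $1,005.24 ÷ 12 = $83.77
Adjusted monthly = $697.19 + $83.77 = $780.96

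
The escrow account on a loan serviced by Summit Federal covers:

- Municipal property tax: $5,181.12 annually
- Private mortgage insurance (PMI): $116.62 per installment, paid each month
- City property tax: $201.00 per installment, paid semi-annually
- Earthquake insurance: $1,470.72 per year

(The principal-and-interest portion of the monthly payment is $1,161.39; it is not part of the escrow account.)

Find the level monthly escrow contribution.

Municipal property tax: $5,181.12 per year
Private mortgage insurance (PMI): $116.62 × 12 = $1,399.44 per year
City property tax: $201.00 × 2 = $402.00 per year
Earthquake insurance: $1,470.72 per year
Total annual escrow = $5,181.12 + $1,399.44 + $402.00 + $1,470.72 = $8,453.28
Per month = $8,453.28 ÷ 12 = $704.44

$704.44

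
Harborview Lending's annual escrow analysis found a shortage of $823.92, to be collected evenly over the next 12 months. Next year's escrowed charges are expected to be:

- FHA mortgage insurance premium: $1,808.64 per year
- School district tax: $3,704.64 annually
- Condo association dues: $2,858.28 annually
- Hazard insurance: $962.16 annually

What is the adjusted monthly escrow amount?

$846.47

FHA mortgage insurance premium = $1,808.64/yr
School district tax = $3,704.64/yr
Condo association dues = $2,858.28/yr
Hazard insurance = $962.16/yr
Yearly total = $1,808.64 + $3,704.64 + $2,858.28 + $962.16 = $9,333.72
Base monthly escrow = $9,333.72 ÷ 12 = $777.81
Shortage per month = $823.92 ÷ 12 = $68.66
New monthly escrow = $777.81 + $68.66 = $846.47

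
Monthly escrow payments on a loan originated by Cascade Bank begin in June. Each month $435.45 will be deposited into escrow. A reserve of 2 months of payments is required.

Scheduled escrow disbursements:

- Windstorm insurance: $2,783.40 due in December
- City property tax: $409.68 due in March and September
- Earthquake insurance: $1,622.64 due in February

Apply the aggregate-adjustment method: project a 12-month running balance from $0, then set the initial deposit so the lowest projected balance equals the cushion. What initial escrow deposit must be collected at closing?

$1,767.57

Cushion = 2 × $435.45 = $870.90
Trial balance (start $0, +$435.45 each month, − disbursements):
  Jun: +$435.45 → $435.45
  Jul: +$435.45 → $870.90
  Aug: +$435.45 → $1,306.35
  Sep: +$435.45 − $409.68 → $1,332.12
  Oct: +$435.45 → $1,767.57
  Nov: +$435.45 → $2,203.02
  Dec: +$435.45 − $2,783.40 → -$144.93
  Jan: +$435.45 → $290.52
  Feb: +$435.45 − $1,622.64 → -$896.67
  Mar: +$435.45 − $409.68 → -$870.90
  Apr: +$435.45 → -$435.45
  May: +$435.45 → $0.00
Lowest trial balance = -$896.67 (Feb)
Initial deposit = cushion − low point = $870.90 − (-$896.67) = $1,767.57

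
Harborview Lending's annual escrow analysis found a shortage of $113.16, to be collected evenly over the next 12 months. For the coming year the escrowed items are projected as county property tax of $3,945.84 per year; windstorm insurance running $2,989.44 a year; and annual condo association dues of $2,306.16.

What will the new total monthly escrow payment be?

$779.55

County property tax = $3,945.84/yr
Windstorm insurance = $2,989.44/yr
Condo association dues = $2,306.16/yr
Annual escrow total = $9,241.44
Monthly = $9,241.44 ÷ 12 = $770.12
Shortage spread = $113.16 / 12 = $9.43/mo
New monthly escrow = $770.12 + $9.43 = $779.55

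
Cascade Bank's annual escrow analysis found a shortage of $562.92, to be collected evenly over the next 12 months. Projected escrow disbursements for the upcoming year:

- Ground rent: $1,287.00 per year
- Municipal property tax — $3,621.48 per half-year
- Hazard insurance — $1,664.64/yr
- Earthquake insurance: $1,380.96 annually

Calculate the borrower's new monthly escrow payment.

Ground rent = $1,287.00
Municipal property tax = $3,621.48 × 2 = $7,242.96
Hazard insurance = $1,664.64
Earthquake insurance = $1,380.96
Combined annual = $1,287.00 + $7,242.96 + $1,664.64 + $1,380.96 = $11,575.56
Per month = $11,575.56 ÷ 12 = $964.63
Shortage spread = $562.92 ÷ 12 = $46.91/mo
Adjusted monthly = $964.63 + $46.91 = $1,011.54

$1,011.54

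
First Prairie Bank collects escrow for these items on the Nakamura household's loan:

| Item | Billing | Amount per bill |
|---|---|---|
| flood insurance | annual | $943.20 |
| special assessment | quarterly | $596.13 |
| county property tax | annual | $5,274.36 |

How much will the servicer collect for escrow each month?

$716.84

Flood insurance = $943.20 annually
Special assessment = $596.13 × 4 = $2,384.52 annually
County property tax = $5,274.36 annually
Annual escrow total = $8,602.08
Base monthly escrow = $8,602.08 / 12 = $716.84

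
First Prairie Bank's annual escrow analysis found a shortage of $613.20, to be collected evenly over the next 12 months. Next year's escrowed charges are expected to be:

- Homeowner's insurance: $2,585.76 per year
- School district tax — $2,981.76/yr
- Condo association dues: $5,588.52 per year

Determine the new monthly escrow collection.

Homeowner's insurance: $2,585.76
School district tax: $2,981.76
Condo association dues: $5,588.52
Annual escrow total = $2,585.76 + $2,981.76 + $5,588.52 = $11,156.04
Per month = $11,156.04 ÷ 12 = $929.67
Monthly shortage recovery: $613.20 ÷ 12 = $51.10
New monthly escrow = $929.67 + $51.10 = $980.77

$980.77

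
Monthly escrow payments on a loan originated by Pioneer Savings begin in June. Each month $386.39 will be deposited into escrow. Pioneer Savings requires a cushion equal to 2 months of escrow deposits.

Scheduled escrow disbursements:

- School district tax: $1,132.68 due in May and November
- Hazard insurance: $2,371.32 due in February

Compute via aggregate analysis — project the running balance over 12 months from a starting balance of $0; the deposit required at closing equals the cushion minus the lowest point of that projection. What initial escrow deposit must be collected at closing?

Cushion = 2 × $386.39 = $772.78
Trial balance (start $0, +$386.39 each month, − disbursements):
  Jun: +$386.39 → $386.39
  Jul: +$386.39 → $772.78
  Aug: +$386.39 → $1,159.17
  Sep: +$386.39 → $1,545.56
  Oct: +$386.39 → $1,931.95
  Nov: +$386.39 − $1,132.68 → $1,185.66
  Dec: +$386.39 → $1,572.05
  Jan: +$386.39 → $1,958.44
  Feb: +$386.39 − $2,371.32 → -$26.49
  Mar: +$386.39 → $359.90
  Apr: +$386.39 → $746.29
  May: +$386.39 − $1,132.68 → $0.00
Lowest trial balance = -$26.49 (Feb)
Initial deposit = cushion − low point = $772.78 − (-$26.49) = $799.27

$799.27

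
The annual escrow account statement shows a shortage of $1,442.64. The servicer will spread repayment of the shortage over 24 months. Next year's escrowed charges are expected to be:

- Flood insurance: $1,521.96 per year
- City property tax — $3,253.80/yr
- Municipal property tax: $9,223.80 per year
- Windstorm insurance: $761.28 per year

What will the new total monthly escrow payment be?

Flood insurance: $1,521.96 annually
City property tax: $3,253.80 annually
Municipal property tax: $9,223.80 annually
Windstorm insurance: $761.28 annually
Total per year = $14,760.84
Monthly = $14,760.84 ÷ 12 = $1,230.07
Monthly shortage recovery: $1,442.64 / 24 = $60.11
New monthly escrow = $1,230.07 + $60.11 = $1,290.18

$1,290.18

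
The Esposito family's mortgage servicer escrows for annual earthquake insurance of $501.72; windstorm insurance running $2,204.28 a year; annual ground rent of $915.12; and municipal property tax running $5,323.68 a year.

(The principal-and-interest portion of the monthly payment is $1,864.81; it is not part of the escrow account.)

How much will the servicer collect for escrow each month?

Earthquake insurance = $501.72
Windstorm insurance = $2,204.28
Ground rent = $915.12
Municipal property tax = $5,323.68
Combined annual = $8,944.80
Monthly = $8,944.80 / 12 = $745.40

$745.40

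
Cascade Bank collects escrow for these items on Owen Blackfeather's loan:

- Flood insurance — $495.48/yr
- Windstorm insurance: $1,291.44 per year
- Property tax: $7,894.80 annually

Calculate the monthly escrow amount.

Flood insurance = $495.48 per year
Windstorm insurance = $1,291.44 per year
Property tax = $7,894.80 per year
Combined annual = $495.48 + $1,291.44 + $7,894.80 = $9,681.72
Base monthly escrow = $9,681.72 ÷ 12 = $806.81

$806.81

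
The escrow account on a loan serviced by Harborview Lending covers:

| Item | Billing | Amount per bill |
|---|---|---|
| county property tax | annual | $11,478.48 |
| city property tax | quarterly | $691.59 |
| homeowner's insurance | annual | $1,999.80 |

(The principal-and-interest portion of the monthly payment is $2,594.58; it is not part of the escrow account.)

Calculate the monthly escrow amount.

$1,353.72

County property tax: $11,478.48 per year
City property tax: $691.59 × 4 = $2,766.36 per year
Homeowner's insurance: $1,999.80 per year
Total annual escrow = $16,244.64
Base monthly escrow = $16,244.64 ÷ 12 = $1,353.72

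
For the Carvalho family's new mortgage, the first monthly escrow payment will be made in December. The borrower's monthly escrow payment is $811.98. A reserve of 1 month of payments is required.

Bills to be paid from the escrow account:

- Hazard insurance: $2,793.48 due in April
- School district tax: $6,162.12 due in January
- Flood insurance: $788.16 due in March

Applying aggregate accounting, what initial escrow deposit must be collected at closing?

$6,495.84

Cushion = 1 × $811.98 = $811.98
Trial balance (start $0, +$811.98 each month, − disbursements):
  Dec: +$811.98 → $811.98
  Jan: +$811.98 − $6,162.12 → -$4,538.16
  Feb: +$811.98 → -$3,726.18
  Mar: +$811.98 − $788.16 → -$3,702.36
  Apr: +$811.98 − $2,793.48 → -$5,683.86
  May: +$811.98 → -$4,871.88
  Jun: +$811.98 → -$4,059.90
  Jul: +$811.98 → -$3,247.92
  Aug: +$811.98 → -$2,435.94
  Sep: +$811.98 → -$1,623.96
  Oct: +$811.98 → -$811.98
  Nov: +$811.98 → $0.00
Lowest trial balance = -$5,683.86 (Apr)
Initial deposit = cushion − low point = $811.98 − (-$5,683.86) = $6,495.84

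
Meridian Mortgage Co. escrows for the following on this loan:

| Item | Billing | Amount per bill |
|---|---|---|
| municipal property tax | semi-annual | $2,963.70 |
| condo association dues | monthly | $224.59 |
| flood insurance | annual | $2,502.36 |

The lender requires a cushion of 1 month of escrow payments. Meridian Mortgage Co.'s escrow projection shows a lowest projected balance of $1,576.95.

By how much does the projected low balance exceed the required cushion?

Municipal property tax — $2,963.70 × 2 = $5,927.40 per year
Condo association dues — $224.59 × 12 = $2,695.08 per year
Flood insurance — $2,502.36 per year
Annual escrow total = $5,927.40 + $2,695.08 + $2,502.36 = $11,124.84
Per month = $11,124.84 ÷ 12 = $927.07
Required reserve = 1 × $927.07 = $927.07
Surplus = $1,576.95 − $927.07 = $649.88

$649.88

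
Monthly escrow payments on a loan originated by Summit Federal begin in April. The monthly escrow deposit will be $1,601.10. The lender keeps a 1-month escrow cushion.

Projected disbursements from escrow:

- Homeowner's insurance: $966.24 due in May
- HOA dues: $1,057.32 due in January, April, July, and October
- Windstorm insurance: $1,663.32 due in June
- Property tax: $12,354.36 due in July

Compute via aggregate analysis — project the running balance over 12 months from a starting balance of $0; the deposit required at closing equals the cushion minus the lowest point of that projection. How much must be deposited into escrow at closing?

$12,295.26

Cushion = 1 × $1,601.10 = $1,601.10
Trial balance (start $0, +$1,601.10 each month, − disbursements):
  Apr: +$1,601.10 − $1,057.32 → $543.78
  May: +$1,601.10 − $966.24 → $1,178.64
  Jun: +$1,601.10 − $1,663.32 → $1,116.42
  Jul: +$1,601.10 − $13,411.68 → -$10,694.16
  Aug: +$1,601.10 → -$9,093.06
  Sep: +$1,601.10 → -$7,491.96
  Oct: +$1,601.10 − $1,057.32 → -$6,948.18
  Nov: +$1,601.10 → -$5,347.08
  Dec: +$1,601.10 → -$3,745.98
  Jan: +$1,601.10 − $1,057.32 → -$3,202.20
  Feb: +$1,601.10 → -$1,601.10
  Mar: +$1,601.10 → $0.00
Lowest trial balance = -$10,694.16 (Jul)
Initial deposit = cushion − low point = $1,601.10 − (-$10,694.16) = $12,295.26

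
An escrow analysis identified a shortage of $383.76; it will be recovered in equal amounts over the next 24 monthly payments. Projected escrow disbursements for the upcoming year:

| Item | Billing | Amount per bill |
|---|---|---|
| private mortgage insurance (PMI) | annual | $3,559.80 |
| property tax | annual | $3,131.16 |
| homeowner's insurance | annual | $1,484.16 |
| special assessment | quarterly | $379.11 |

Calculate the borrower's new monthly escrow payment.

Private mortgage insurance (PMI) = $3,559.80
Property tax = $3,131.16
Homeowner's insurance = $1,484.16
Special assessment = $379.11 × 4 = $1,516.44
Yearly total = $3,559.80 + $3,131.16 + $1,484.16 + $1,516.44 = $9,691.56
Base monthly escrow = $9,691.56 ÷ 12 = $807.63
Shortage per month = $383.76 ÷ 24 = $15.99
Adjusted monthly = $807.63 + $15.99 = $823.62

$823.62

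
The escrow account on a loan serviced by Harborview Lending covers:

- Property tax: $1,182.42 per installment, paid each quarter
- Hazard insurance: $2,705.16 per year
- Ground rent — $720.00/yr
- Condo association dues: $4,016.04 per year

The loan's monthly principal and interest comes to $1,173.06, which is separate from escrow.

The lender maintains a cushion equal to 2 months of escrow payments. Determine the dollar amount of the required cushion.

Property tax — $1,182.42 × 4 = $4,729.68
Hazard insurance — $2,705.16
Ground rent — $720.00
Condo association dues — $4,016.04
Annual escrow total = $4,729.68 + $2,705.16 + $720.00 + $4,016.04 = $12,170.88
Monthly escrow = $12,170.88 / 12 = $1,014.24
Reserve = 2 × $1,014.24 = $2,028.48

$2,028.48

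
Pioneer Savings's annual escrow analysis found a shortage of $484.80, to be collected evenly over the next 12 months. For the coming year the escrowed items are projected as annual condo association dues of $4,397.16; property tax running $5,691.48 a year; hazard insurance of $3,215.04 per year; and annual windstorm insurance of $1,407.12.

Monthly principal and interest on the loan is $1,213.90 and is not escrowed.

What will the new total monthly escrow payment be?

Condo association dues — $4,397.16 annually
Property tax — $5,691.48 annually
Hazard insurance — $3,215.04 annually
Windstorm insurance — $1,407.12 annually
Annual escrow total = $4,397.16 + $5,691.48 + $3,215.04 + $1,407.12 = $14,710.80
Monthly escrow = $14,710.80 / 12 = $1,225.90
Monthly shortage recovery: $484.80 / 12 = $40.40
Adjusted monthly = $1,225.90 + $40.40 = $1,266.30

$1,266.30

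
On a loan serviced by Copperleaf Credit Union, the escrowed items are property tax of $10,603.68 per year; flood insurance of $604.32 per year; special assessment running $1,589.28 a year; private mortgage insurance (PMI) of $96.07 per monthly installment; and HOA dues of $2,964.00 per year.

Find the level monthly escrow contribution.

Property tax: $10,603.68 annually
Flood insurance: $604.32 annually
Special assessment: $1,589.28 annually
Private mortgage insurance (PMI): $96.07 × 12 = $1,152.84 annually
HOA dues: $2,964.00 annually
Total per year = $16,914.12
Monthly = $16,914.12 / 12 = $1,409.51

$1,409.51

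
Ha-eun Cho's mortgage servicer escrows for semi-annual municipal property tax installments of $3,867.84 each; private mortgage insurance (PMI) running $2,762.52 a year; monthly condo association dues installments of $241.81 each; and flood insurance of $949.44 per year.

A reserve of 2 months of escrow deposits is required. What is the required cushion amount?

Municipal property tax: $3,867.84 × 2 = $7,735.68
Private mortgage insurance (PMI): $2,762.52
Condo association dues: $241.81 × 12 = $2,901.72
Flood insurance: $949.44
Combined annual = $7,735.68 + $2,762.52 + $2,901.72 + $949.44 = $14,349.36
Monthly = $14,349.36 / 12 = $1,195.78
Cushion = 2 × $1,195.78 = $2,391.56

$2,391.56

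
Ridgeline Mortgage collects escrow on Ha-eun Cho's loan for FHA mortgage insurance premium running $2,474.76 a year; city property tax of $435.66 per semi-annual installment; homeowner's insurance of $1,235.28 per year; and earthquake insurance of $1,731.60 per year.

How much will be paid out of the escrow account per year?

FHA mortgage insurance premium — $2,474.76 annually
City property tax — $435.66 × 2 = $871.32 annually
Homeowner's insurance — $1,235.28 annually
Earthquake insurance — $1,731.60 annually
Total annual escrow = $2,474.76 + $871.32 + $1,235.28 + $1,731.60 = $6,312.96

$6,312.96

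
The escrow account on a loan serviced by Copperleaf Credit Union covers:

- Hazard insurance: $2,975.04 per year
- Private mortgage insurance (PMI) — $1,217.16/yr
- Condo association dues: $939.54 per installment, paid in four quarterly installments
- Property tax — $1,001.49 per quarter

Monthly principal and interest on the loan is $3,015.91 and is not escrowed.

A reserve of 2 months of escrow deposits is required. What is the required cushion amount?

Hazard insurance — $2,975.04 per year
Private mortgage insurance (PMI) — $1,217.16 per year
Condo association dues — $939.54 × 4 = $3,758.16 per year
Property tax — $1,001.49 × 4 = $4,005.96 per year
Yearly total = $2,975.04 + $1,217.16 + $3,758.16 + $4,005.96 = $11,956.32
Base monthly escrow = $11,956.32 / 12 = $996.36
Cushion = 2 × $996.36 = $1,992.72

$1,992.72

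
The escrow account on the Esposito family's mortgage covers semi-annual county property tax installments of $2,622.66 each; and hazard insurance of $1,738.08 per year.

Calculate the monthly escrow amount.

County property tax = $2,622.66 × 2 = $5,245.32 per year
Hazard insurance = $1,738.08 per year
Annual escrow total = $5,245.32 + $1,738.08 = $6,983.40
Base monthly escrow = $6,983.40 / 12 = $581.95

$581.95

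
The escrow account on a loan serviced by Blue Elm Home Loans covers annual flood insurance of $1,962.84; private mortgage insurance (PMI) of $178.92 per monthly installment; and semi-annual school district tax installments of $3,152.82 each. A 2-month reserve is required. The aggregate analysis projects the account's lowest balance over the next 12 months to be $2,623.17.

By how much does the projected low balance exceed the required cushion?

Flood insurance = $1,962.84 per year
Private mortgage insurance (PMI) = $178.92 × 12 = $2,147.04 per year
School district tax = $3,152.82 × 2 = $6,305.64 per year
Total per year = $10,415.52
Monthly escrow = $10,415.52 ÷ 12 = $867.96
Required cushion = 2 × $867.96 = $1,735.92
Surplus = $2,623.17 − $1,735.92 = $887.25

$887.25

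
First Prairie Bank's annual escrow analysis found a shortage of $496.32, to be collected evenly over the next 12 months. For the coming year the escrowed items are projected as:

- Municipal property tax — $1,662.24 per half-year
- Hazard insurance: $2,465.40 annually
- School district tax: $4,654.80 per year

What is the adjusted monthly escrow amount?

Municipal property tax = $1,662.24 × 2 = $3,324.48 annually
Hazard insurance = $2,465.40 annually
School district tax = $4,654.80 annually
Total annual escrow = $10,444.68
Monthly = $10,444.68 ÷ 12 = $870.39
Monthly shortage recovery: $496.32 ÷ 12 = $41.36
Adjusted monthly = $870.39 + $41.36 = $911.75

$911.75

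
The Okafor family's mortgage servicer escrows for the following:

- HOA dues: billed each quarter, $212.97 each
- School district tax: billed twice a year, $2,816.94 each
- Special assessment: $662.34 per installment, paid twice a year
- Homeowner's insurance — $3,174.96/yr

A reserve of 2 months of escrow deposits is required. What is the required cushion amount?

HOA dues = $212.97 × 4 = $851.88 annually
School district tax = $2,816.94 × 2 = $5,633.88 annually
Special assessment = $662.34 × 2 = $1,324.68 annually
Homeowner's insurance = $3,174.96 annually
Yearly total = $851.88 + $5,633.88 + $1,324.68 + $3,174.96 = $10,985.40
Monthly escrow = $10,985.40 / 12 = $915.45
Reserve = 2 × $915.45 = $1,830.90

$1,830.90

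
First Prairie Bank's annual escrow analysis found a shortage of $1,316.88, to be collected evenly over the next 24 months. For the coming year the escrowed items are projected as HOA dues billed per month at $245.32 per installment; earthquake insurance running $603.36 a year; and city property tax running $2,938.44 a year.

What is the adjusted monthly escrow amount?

$595.34

HOA dues — $245.32 × 12 = $2,943.84/yr
Earthquake insurance — $603.36/yr
City property tax — $2,938.44/yr
Total annual escrow = $6,485.64
Base monthly escrow = $6,485.64 ÷ 12 = $540.47
Shortage per month = $1,316.88 ÷ 24 = $54.87
Adjusted monthly = $540.47 + $54.87 = $595.34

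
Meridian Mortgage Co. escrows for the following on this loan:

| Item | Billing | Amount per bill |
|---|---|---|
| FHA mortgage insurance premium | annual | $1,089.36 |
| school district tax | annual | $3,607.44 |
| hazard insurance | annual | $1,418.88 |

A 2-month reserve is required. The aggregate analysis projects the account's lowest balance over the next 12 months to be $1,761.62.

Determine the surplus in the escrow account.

$742.34

FHA mortgage insurance premium — $1,089.36 per year
School district tax — $3,607.44 per year
Hazard insurance — $1,418.88 per year
Annual escrow total = $1,089.36 + $3,607.44 + $1,418.88 = $6,115.68
Per month = $6,115.68 ÷ 12 = $509.64
Required cushion = 2 × $509.64 = $1,019.28
Surplus = $1,761.62 − $1,019.28 = $742.34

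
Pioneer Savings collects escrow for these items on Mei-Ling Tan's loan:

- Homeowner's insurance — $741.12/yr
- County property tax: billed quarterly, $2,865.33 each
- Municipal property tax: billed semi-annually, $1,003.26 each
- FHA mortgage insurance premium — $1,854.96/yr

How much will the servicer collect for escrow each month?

Homeowner's insurance = $741.12
County property tax = $2,865.33 × 4 = $11,461.32
Municipal property tax = $1,003.26 × 2 = $2,006.52
FHA mortgage insurance premium = $1,854.96
Annual escrow total = $741.12 + $11,461.32 + $2,006.52 + $1,854.96 = $16,063.92
Monthly escrow = $16,063.92 / 12 = $1,338.66

$1,338.66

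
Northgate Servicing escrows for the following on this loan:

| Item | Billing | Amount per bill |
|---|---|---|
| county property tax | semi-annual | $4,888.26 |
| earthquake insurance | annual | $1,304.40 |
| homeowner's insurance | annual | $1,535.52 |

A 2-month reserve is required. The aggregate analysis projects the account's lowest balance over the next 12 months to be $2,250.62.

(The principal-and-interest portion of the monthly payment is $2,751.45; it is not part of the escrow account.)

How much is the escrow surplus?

$147.88

County property tax: $4,888.26 × 2 = $9,776.52 annually
Earthquake insurance: $1,304.40 annually
Homeowner's insurance: $1,535.52 annually
Total annual escrow = $9,776.52 + $1,304.40 + $1,535.52 = $12,616.44
Monthly = $12,616.44 / 12 = $1,051.37
Required cushion = 2 × $1,051.37 = $2,102.74
Surplus = $2,250.62 − $2,102.74 = $147.88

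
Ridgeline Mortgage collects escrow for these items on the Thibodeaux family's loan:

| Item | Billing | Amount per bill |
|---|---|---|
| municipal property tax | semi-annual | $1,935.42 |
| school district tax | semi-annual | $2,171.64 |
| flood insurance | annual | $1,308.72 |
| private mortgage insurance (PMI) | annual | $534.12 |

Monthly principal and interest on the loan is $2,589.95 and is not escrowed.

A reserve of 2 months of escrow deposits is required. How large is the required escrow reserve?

Municipal property tax = $1,935.42 × 2 = $3,870.84
School district tax = $2,171.64 × 2 = $4,343.28
Flood insurance = $1,308.72
Private mortgage insurance (PMI) = $534.12
Total per year = $3,870.84 + $4,343.28 + $1,308.72 + $534.12 = $10,056.96
Base monthly escrow = $10,056.96 ÷ 12 = $838.08
Reserve = 2 × $838.08 = $1,676.16

$1,676.16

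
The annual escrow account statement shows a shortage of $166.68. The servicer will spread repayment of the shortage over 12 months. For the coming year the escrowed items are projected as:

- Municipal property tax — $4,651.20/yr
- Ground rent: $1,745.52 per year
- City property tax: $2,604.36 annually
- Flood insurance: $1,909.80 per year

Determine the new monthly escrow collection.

$923.13

Municipal property tax: $4,651.20 annually
Ground rent: $1,745.52 annually
City property tax: $2,604.36 annually
Flood insurance: $1,909.80 annually
Total annual escrow = $4,651.20 + $1,745.52 + $2,604.36 + $1,909.80 = $10,910.88
Monthly = $10,910.88 ÷ 12 = $909.24
Shortage per month = $166.68 / 12 = $13.89
Adjusted monthly = $909.24 + $13.89 = $923.13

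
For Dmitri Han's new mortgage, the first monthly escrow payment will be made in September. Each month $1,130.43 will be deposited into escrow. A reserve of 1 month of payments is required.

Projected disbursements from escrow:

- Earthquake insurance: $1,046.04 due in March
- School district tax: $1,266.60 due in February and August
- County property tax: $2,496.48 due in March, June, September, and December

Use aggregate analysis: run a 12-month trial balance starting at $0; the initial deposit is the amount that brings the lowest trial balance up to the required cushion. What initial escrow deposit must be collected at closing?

Cushion = 1 × $1,130.43 = $1,130.43
Trial balance (start $0, +$1,130.43 each month, − disbursements):
  Sep: +$1,130.43 − $2,496.48 → -$1,366.05
  Oct: +$1,130.43 → -$235.62
  Nov: +$1,130.43 → $894.81
  Dec: +$1,130.43 − $2,496.48 → -$471.24
  Jan: +$1,130.43 → $659.19
  Feb: +$1,130.43 − $1,266.60 → $523.02
  Mar: +$1,130.43 − $3,542.52 → -$1,889.07
  Apr: +$1,130.43 → -$758.64
  May: +$1,130.43 → $371.79
  Jun: +$1,130.43 − $2,496.48 → -$994.26
  Jul: +$1,130.43 → $136.17
  Aug: +$1,130.43 − $1,266.60 → $0.00
Lowest trial balance = -$1,889.07 (Mar)
Initial deposit = cushion − low point = $1,130.43 − (-$1,889.07) = $3,019.50

$3,019.50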